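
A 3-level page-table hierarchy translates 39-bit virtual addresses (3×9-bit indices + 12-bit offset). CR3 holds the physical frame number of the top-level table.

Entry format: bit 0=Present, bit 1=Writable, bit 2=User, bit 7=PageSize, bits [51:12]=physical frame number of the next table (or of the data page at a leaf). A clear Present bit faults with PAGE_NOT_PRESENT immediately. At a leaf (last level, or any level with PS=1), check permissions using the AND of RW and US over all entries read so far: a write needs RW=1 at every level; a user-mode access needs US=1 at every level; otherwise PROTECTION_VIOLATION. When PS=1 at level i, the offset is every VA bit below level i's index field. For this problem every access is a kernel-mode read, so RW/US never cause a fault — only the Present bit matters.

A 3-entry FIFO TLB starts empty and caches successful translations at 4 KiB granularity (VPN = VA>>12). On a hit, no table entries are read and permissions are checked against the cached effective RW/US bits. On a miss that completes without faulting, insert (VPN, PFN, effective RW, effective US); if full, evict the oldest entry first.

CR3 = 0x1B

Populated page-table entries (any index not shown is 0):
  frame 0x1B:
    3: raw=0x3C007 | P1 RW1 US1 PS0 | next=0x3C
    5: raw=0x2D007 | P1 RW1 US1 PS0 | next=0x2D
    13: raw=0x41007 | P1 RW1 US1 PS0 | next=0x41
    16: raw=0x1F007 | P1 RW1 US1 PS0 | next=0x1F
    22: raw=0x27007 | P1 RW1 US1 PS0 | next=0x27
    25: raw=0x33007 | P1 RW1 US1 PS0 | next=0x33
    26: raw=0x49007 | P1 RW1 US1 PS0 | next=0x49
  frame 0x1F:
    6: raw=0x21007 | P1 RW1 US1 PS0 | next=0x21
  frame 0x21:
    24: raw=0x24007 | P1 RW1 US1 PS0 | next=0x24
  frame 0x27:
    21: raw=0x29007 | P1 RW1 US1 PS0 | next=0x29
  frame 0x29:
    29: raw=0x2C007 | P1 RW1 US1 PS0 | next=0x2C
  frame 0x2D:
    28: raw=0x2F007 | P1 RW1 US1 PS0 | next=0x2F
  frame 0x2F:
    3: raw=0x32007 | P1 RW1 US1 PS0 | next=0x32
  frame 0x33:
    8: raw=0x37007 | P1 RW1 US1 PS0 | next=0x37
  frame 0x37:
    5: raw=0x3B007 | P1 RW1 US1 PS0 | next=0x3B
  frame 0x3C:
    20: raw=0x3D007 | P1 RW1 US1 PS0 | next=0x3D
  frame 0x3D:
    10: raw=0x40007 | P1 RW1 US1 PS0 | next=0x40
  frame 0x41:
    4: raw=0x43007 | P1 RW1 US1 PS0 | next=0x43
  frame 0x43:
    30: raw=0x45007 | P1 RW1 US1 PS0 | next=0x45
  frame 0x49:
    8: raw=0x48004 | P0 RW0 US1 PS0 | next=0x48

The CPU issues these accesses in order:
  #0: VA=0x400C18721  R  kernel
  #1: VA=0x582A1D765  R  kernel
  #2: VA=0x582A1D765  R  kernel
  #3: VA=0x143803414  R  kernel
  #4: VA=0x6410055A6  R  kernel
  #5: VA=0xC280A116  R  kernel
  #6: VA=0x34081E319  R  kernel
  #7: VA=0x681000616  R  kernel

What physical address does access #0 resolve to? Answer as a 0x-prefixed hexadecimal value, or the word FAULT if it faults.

Walk each access:
#0 VA=0x400C18721 (r,kernel):
  L0 @0x1B[16] → 0x1F007  P=1,RW=1,US=1,PS=0
  L1 @0x1F[6] → 0x21007  P=1,RW=1,US=1,PS=0
  L2 @0x21[24] → 0x24007  P=1,RW=1,US=1,PS=0
  ✓ 0x24721  — 3 lookups
#1 VA=0x582A1D765 (r,kernel):
  L0 @0x1B[22] → 0x27007  P=1,RW=1,US=1,PS=0
  L1 @0x27[21] → 0x29007  P=1,RW=1,US=1,PS=0
  L2 @0x29[29] → 0x2C007  P=1,RW=1,US=1,PS=0
  ✓ 0x2C765  — 3 lookups
#2 VA=0x582A1D765 (r,kernel):
  TLB hit vpn=0x582A1D → PA=0x2C765
#3 VA=0x143803414 (r,kernel):
  L0 @0x1B[5] → 0x2D007  P=1,RW=1,US=1,PS=0
  L1 @0x2D[28] → 0x2F007  P=1,RW=1,US=1,PS=0
  L2 @0x2F[3] → 0x32007  P=1,RW=1,US=1,PS=0
  ✓ 0x32414  — 3 lookups
#4 VA=0x6410055A6 (r,kernel):
  L0 @0x1B[25] → 0x33007  P=1,RW=1,US=1,PS=0
  L1 @0x33[8] → 0x37007  P=1,RW=1,US=1,PS=0
  L2 @0x37[5] → 0x3B007  P=1,RW=1,US=1,PS=0
  ✓ 0x3B5A6  — 3 lookups
#5 VA=0xC280A116 (r,kernel):
  L0 @0x1B[3] → 0x3C007  P=1,RW=1,US=1,PS=0
  L1 @0x3C[20] → 0x3D007  P=1,RW=1,US=1,PS=0
  L2 @0x3D[10] → 0x40007  P=1,RW=1,US=1,PS=0
  ✓ 0x40116  — 3 lookups
#6 VA=0x34081E319 (r,kernel):
  L0 @0x1B[13] → 0x41007  P=1,RW=1,US=1,PS=0
  L1 @0x41[4] → 0x43007  P=1,RW=1,US=1,PS=0
  L2 @0x43[30] → 0x45007  P=1,RW=1,US=1,PS=0
  ✓ 0x45319  — 3 lookups
#7 VA=0x681000616 (r,kernel):
  L0 @0x1B[26] → 0x49007  P=1,RW=1,US=1,PS=0
  L1 @0x49[8] → 0x48004  P=0,RW=0,US=1,PS=0
  ✗ PAGE_NOT_PRESENT  [2 reads]

Access #0 PA: 0x24721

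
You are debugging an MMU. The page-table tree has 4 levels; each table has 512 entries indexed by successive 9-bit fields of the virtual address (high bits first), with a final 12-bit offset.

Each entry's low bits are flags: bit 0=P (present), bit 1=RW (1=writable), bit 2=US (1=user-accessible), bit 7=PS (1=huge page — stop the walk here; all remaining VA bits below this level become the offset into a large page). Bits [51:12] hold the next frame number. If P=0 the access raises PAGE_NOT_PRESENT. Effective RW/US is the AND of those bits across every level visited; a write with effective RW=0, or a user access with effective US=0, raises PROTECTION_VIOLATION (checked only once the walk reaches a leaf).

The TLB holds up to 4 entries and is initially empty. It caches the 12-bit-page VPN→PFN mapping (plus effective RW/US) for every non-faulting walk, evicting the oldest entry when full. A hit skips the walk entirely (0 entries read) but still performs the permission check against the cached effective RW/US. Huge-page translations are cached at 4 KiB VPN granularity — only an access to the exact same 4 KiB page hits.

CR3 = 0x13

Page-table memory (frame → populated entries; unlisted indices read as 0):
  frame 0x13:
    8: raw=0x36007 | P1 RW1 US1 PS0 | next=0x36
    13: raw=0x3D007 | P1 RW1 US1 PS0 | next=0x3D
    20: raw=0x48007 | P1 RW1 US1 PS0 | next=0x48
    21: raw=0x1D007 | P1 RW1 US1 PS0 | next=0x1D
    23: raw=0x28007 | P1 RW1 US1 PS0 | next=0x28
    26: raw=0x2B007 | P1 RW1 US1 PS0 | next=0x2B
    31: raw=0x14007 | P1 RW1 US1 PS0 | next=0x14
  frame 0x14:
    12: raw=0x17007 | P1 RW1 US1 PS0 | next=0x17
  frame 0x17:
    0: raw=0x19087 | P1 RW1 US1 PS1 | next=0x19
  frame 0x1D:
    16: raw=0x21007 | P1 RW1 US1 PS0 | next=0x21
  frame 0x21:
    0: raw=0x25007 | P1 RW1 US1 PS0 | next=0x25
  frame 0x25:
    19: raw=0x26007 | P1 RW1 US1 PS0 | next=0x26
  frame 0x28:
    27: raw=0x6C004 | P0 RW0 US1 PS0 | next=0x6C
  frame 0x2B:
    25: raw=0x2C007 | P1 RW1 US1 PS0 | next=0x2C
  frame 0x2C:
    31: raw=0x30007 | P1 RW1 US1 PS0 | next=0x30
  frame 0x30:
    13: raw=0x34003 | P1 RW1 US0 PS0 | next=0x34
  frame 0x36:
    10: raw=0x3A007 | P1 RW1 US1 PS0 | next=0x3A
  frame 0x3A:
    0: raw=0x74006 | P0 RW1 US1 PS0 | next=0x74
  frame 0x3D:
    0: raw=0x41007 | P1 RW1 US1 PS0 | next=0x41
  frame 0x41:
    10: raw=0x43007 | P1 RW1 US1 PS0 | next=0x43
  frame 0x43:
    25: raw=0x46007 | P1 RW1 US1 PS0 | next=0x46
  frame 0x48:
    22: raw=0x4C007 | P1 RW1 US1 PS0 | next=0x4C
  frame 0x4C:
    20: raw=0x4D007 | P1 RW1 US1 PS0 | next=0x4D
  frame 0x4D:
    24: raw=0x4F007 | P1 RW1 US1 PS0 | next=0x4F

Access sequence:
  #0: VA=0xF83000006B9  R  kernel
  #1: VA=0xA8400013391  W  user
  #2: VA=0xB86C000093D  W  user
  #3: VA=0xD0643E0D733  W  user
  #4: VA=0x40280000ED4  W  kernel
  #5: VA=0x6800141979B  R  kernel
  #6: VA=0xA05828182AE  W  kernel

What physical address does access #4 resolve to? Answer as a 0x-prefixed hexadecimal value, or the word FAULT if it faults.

Walk each access:
#0 VA=0xF83000006B9 (r,kernel):
  L0: frame=0x13 idx=31 entry=0x14007 [P=1 RW=1 US=1 PS=0]
  L1: frame=0x14 idx=12 entry=0x17007 [P=1 RW=1 US=1 PS=0]
  L2: frame=0x17 idx=0 entry=0x19087 [P=1 RW=1 US=1 PS=1]
  ⇒ phys 0x196B9 (huge @L2)  [3 reads]
#1 VA=0xA8400013391 (w,user):
  L0: frame=0x13 idx=21 entry=0x1D007 [P=1 RW=1 US=1 PS=0]
  L1: frame=0x1D idx=16 entry=0x21007 [P=1 RW=1 US=1 PS=0]
  L2: frame=0x21 idx=0 entry=0x25007 [P=1 RW=1 US=1 PS=0]
  L3: frame=0x25 idx=19 entry=0x26007 [P=1 RW=1 US=1 PS=0]
  ⇒ phys 0x26391  [4 reads]
#2 VA=0xB86C000093D (w,user):
  L0: frame=0x13 idx=23 entry=0x28007 [P=1 RW=1 US=1 PS=0]
  L1: frame=0x28 idx=27 entry=0x6C004 [P=0 RW=0 US=1 PS=0]
  ⇒ fault: PAGE_NOT_PRESENT  — 2 lookups
#3 VA=0xD0643E0D733 (w,user):
  L0: frame=0x13 idx=26 entry=0x2B007 [P=1 RW=1 US=1 PS=0]
  L1: frame=0x2B idx=25 entry=0x2C007 [P=1 RW=1 US=1 PS=0]
  L2: frame=0x2C idx=31 entry=0x30007 [P=1 RW=1 US=1 PS=0]
  L3: frame=0x30 idx=13 entry=0x34003 [P=1 RW=1 US=0 PS=0]
  ⇒ fault: PROTECTION_VIOLATION  — 4 lookups
#4 VA=0x40280000ED4 (w,kernel):
  L0: frame=0x13 idx=8 entry=0x36007 [P=1 RW=1 US=1 PS=0]
  L1: frame=0x36 idx=10 entry=0x3A007 [P=1 RW=1 US=1 PS=0]
  L2: frame=0x3A idx=0 entry=0x74006 [P=0 RW=1 US=1 PS=0]
  ⇒ fault: PAGE_NOT_PRESENT  — 3 lookups
#5 VA=0x6800141979B (r,kernel):
  L0: frame=0x13 idx=13 entry=0x3D007 [P=1 RW=1 US=1 PS=0]
  L1: frame=0x3D idx=0 entry=0x41007 [P=1 RW=1 US=1 PS=0]
  L2: frame=0x41 idx=10 entry=0x43007 [P=1 RW=1 US=1 PS=0]
  L3: frame=0x43 idx=25 entry=0x46007 [P=1 RW=1 US=1 PS=0]
  ⇒ phys 0x4679B  [4 reads]
#6 VA=0xA05828182AE (w,kernel):
  L0: frame=0x13 idx=20 entry=0x48007 [P=1 RW=1 US=1 PS=0]
  L1: frame=0x48 idx=22 entry=0x4C007 [P=1 RW=1 US=1 PS=0]
  L2: frame=0x4C idx=20 entry=0x4D007 [P=1 RW=1 US=1 PS=0]
  L3: frame=0x4D idx=24 entry=0x4F007 [P=1 RW=1 US=1 PS=0]
  ⇒ phys 0x4F2AE  [4 reads]

Access #4 PA: FAULT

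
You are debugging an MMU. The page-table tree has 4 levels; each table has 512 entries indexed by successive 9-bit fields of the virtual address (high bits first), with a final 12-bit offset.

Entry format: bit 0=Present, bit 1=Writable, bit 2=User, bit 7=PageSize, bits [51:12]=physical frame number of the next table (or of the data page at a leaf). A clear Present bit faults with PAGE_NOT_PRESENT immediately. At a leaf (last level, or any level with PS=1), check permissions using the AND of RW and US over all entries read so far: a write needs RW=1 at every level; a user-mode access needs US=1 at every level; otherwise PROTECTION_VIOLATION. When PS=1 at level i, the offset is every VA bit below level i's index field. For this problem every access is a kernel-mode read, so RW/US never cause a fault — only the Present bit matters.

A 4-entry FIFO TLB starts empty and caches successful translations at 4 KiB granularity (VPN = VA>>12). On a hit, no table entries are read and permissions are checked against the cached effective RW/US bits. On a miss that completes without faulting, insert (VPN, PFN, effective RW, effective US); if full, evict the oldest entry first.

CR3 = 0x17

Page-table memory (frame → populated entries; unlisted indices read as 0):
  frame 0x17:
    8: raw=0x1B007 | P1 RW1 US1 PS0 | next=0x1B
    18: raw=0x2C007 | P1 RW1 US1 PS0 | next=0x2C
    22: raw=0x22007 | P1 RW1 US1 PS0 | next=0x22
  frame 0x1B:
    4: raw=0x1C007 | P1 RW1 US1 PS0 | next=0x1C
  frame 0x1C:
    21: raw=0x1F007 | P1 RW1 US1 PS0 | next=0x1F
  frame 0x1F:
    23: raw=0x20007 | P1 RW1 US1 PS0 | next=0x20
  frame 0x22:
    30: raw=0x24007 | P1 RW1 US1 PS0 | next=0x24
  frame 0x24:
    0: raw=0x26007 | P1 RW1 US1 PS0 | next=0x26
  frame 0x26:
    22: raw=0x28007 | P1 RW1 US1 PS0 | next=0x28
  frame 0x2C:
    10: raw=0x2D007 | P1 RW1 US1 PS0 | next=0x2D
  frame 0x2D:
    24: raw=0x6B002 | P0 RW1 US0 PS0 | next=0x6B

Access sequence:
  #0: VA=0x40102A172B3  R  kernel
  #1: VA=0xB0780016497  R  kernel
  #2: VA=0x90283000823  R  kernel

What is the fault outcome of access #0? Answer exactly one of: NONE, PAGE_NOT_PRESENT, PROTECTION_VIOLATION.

Walk each access:
#0 VA=0x40102A172B3 (r,kernel):
  lvl0: tbl 0x17, slot 8 ⇒ 0x1B007 (P1/RW1/US1/PS0)
  lvl1: tbl 0x1B, slot 4 ⇒ 0x1C007 (P1/RW1/US1/PS0)
  lvl2: tbl 0x1C, slot 21 ⇒ 0x1F007 (P1/RW1/US1/PS0)
  lvl3: tbl 0x1F, slot 23 ⇒ 0x20007 (P1/RW1/US1/PS0)
  ⇒ phys 0x202B3  [4 reads]
#1 VA=0xB0780016497 (r,kernel):
  lvl0: tbl 0x17, slot 22 ⇒ 0x22007 (P1/RW1/US1/PS0)
  lvl1: tbl 0x22, slot 30 ⇒ 0x24007 (P1/RW1/US1/PS0)
  lvl2: tbl 0x24, slot 0 ⇒ 0x26007 (P1/RW1/US1/PS0)
  lvl3: tbl 0x26, slot 22 ⇒ 0x28007 (P1/RW1/US1/PS0)
  ⇒ phys 0x28497  [4 reads]
#2 VA=0x90283000823 (r,kernel):
  lvl0: tbl 0x17, slot 18 ⇒ 0x2C007 (P1/RW1/US1/PS0)
  lvl1: tbl 0x2C, slot 10 ⇒ 0x2D007 (P1/RW1/US1/PS0)
  lvl2: tbl 0x2D, slot 24 ⇒ 0x6B002 (P0/RW1/US0/PS0)
  ✗ PAGE_NOT_PRESENT  [3 reads]

Access #0 fault: NONE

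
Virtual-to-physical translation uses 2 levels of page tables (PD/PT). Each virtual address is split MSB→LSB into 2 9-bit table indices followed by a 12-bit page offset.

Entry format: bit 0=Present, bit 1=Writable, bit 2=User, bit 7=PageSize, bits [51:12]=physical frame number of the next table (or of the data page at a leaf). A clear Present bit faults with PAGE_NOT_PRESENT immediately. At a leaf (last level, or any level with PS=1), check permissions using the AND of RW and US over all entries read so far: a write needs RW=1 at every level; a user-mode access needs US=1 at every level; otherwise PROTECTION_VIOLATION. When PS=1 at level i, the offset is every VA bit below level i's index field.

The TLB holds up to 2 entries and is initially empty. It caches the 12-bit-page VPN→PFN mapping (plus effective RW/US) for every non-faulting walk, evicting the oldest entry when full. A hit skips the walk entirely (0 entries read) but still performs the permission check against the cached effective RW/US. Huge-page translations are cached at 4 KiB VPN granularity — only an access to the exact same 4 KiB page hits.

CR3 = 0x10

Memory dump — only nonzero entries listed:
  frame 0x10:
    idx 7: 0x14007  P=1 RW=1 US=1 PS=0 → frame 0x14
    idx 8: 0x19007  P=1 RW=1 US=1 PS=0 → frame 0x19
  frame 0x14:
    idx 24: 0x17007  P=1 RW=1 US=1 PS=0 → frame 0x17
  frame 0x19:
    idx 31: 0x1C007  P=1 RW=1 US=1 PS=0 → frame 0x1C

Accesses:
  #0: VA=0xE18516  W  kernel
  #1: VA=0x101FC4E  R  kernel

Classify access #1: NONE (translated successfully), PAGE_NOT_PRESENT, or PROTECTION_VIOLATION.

Trace:
#0 VA=0xE18516 (w,kernel):
  [0] read 0x10 idx=7: raw=0x14007 flags P=1 W=1 U=1 S=0
  [1] read 0x14 idx=24: raw=0x17007 flags P=1 W=1 U=1 S=0
  → PA=0x17516  (2 entries read)
#1 VA=0x101FC4E (r,kernel):
  [0] read 0x10 idx=8: raw=0x19007 flags P=1 W=1 U=1 S=0
  [1] read 0x19 idx=31: raw=0x1C007 flags P=1 W=1 U=1 S=0
  → PA=0x1CC4E  (2 entries read)

Access #1 fault: NONE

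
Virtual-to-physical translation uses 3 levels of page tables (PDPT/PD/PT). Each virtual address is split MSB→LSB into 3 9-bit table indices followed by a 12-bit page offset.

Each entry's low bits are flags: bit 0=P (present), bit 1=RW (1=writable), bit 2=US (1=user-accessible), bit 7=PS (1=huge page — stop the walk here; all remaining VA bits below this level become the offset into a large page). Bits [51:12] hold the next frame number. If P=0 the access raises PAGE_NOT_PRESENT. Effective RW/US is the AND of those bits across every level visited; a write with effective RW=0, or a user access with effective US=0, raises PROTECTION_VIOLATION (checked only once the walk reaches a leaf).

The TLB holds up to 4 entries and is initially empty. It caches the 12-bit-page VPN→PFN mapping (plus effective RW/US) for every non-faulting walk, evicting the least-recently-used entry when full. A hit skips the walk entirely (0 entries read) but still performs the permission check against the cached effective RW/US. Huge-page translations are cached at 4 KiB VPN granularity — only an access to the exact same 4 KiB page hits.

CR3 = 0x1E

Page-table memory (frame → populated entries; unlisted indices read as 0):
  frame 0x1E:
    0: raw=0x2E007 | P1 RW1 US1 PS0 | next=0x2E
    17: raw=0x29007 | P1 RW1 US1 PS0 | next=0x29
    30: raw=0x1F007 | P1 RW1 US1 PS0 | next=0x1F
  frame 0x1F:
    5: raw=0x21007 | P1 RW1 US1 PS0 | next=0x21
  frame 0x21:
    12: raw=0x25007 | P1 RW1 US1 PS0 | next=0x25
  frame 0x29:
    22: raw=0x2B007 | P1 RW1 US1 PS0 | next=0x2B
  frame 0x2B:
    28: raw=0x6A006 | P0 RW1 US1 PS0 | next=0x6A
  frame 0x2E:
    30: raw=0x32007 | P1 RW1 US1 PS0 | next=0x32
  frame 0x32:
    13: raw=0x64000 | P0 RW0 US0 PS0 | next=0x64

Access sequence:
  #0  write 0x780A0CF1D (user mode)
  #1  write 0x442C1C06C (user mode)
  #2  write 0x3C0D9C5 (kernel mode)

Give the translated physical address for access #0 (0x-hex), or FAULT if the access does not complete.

Trace:
#0 VA=0x780A0CF1D (w,user):
  [0] read 0x1E idx=30: raw=0x1F007 flags P=1 W=1 U=1 S=0
  [1] read 0x1F idx=5: raw=0x21007 flags P=1 W=1 U=1 S=0
  [2] read 0x21 idx=12: raw=0x25007 flags P=1 W=1 U=1 S=0
  ✓ 0x25F1D  — 3 lookups
#1 VA=0x442C1C06C (w,user):
  [0] read 0x1E idx=17: raw=0x29007 flags P=1 W=1 U=1 S=0
  [1] read 0x29 idx=22: raw=0x2B007 flags P=1 W=1 U=1 S=0
  [2] read 0x2B idx=28: raw=0x6A006 flags P=0 W=1 U=1 S=0
  ✗ PAGE_NOT_PRESENT  [3 reads]
#2 VA=0x3C0D9C5 (w,kernel):
  [0] read 0x1E idx=0: raw=0x2E007 flags P=1 W=1 U=1 S=0
  [1] read 0x2E idx=30: raw=0x32007 flags P=1 W=1 U=1 S=0
  [2] read 0x32 idx=13: raw=0x64000 flags P=0 W=0 U=0 S=0
  ✗ PAGE_NOT_PRESENT  [3 reads]

Access #0 PA: 0x25F1D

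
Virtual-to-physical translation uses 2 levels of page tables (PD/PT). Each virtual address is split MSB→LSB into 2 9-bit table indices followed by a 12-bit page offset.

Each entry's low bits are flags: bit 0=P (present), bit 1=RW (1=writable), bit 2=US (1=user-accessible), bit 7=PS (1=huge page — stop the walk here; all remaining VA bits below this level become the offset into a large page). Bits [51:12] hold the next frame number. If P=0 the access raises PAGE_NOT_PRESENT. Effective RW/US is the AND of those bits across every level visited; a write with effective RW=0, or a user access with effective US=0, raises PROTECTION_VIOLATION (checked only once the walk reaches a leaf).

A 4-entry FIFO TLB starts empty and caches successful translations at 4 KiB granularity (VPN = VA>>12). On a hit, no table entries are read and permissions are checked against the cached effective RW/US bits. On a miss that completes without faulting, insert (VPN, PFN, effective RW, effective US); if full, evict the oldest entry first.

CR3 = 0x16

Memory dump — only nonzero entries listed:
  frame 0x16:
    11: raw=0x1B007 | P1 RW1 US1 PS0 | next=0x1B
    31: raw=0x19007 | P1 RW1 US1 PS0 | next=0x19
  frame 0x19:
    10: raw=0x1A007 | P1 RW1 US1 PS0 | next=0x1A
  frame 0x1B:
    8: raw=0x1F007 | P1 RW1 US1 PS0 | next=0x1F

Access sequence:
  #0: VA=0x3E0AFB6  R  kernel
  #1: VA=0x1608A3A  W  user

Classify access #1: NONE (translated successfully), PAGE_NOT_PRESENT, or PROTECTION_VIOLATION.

Walk each access:
#0 VA=0x3E0AFB6 (r,kernel):
  lvl0: tbl 0x16, slot 31 ⇒ 0x19007 (P1/RW1/US1/PS0)
  lvl1: tbl 0x19, slot 10 ⇒ 0x1A007 (P1/RW1/US1/PS0)
  ✓ 0x1AFB6  — 2 lookups
#1 VA=0x1608A3A (w,user):
  lvl0: tbl 0x16, slot 11 ⇒ 0x1B007 (P1/RW1/US1/PS0)
  lvl1: tbl 0x1B, slot 8 ⇒ 0x1F007 (P1/RW1/US1/PS0)
  ✓ 0x1FA3A  — 2 lookups

Access #1 fault: NONE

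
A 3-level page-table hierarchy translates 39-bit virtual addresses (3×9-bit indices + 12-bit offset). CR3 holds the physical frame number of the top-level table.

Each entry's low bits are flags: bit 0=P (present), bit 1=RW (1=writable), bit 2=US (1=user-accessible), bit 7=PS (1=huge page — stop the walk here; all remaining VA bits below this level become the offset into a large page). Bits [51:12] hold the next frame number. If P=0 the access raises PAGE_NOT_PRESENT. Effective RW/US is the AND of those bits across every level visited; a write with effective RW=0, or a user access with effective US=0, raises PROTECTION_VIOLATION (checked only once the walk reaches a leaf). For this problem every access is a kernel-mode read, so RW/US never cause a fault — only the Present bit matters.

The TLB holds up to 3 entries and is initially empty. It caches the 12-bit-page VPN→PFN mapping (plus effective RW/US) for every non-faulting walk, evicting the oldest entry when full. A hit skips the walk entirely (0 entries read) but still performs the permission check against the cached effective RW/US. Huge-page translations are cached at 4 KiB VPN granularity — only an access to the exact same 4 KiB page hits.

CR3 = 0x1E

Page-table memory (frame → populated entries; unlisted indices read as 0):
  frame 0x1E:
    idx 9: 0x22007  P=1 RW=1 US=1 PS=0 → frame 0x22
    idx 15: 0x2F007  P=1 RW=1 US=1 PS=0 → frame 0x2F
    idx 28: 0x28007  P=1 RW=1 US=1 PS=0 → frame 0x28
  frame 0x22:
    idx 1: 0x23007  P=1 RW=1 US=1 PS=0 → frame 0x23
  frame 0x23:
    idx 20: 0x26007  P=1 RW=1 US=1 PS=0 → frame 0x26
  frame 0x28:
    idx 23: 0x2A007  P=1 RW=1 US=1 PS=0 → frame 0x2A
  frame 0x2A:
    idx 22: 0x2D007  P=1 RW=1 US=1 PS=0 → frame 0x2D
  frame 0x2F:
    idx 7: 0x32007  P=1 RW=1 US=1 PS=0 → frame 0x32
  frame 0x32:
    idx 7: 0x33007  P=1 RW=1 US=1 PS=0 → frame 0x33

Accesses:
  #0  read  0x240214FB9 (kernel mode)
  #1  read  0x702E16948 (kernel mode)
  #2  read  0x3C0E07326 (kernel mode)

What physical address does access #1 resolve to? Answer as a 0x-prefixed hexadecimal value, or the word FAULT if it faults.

Walk each access:
#0 VA=0x240214FB9 (r,kernel):
  L0: frame=0x1E idx=9 entry=0x22007 [P=1 RW=1 US=1 PS=0]
  L1: frame=0x22 idx=1 entry=0x23007 [P=1 RW=1 US=1 PS=0]
  L2: frame=0x23 idx=20 entry=0x26007 [P=1 RW=1 US=1 PS=0]
  ⇒ phys 0x26FB9  [3 reads]
#1 VA=0x702E16948 (r,kernel):
  L0: frame=0x1E idx=28 entry=0x28007 [P=1 RW=1 US=1 PS=0]
  L1: frame=0x28 idx=23 entry=0x2A007 [P=1 RW=1 US=1 PS=0]
  L2: frame=0x2A idx=22 entry=0x2D007 [P=1 RW=1 US=1 PS=0]
  ⇒ phys 0x2D948  [3 reads]
#2 VA=0x3C0E07326 (r,kernel):
  L0: frame=0x1E idx=15 entry=0x2F007 [P=1 RW=1 US=1 PS=0]
  L1: frame=0x2F idx=7 entry=0x32007 [P=1 RW=1 US=1 PS=0]
  L2: frame=0x32 idx=7 entry=0x33007 [P=1 RW=1 US=1 PS=0]
  ⇒ phys 0x33326  [3 reads]

Access #1 PA: 0x2D948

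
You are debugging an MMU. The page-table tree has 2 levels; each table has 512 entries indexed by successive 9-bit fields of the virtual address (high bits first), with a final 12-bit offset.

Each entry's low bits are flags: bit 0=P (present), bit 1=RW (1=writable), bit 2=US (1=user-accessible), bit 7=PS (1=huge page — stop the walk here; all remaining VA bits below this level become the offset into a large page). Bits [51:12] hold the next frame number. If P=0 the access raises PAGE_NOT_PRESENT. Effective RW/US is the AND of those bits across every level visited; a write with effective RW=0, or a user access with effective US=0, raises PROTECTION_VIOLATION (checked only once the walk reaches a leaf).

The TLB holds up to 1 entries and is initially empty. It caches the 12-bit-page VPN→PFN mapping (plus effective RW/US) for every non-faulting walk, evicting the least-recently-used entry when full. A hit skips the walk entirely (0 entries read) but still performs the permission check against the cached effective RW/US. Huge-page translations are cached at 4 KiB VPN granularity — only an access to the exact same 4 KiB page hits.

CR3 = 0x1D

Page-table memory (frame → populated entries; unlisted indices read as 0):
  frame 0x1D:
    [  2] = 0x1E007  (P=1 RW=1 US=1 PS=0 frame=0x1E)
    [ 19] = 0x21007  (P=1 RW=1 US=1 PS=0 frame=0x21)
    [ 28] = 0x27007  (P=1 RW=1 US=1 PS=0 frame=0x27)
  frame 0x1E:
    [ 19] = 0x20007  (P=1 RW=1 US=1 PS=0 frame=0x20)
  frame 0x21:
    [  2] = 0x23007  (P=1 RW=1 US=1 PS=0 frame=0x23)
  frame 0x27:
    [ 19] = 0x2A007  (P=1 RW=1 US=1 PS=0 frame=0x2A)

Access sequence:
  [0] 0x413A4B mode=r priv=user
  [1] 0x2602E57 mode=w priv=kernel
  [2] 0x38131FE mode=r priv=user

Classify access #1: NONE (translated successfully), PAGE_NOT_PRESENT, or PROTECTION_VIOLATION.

Per-access translation:
#0 VA=0x413A4B (r,user):
  L0: frame=0x1D idx=2 entry=0x1E007 [P=1 RW=1 US=1 PS=0]
  L1: frame=0x1E idx=19 entry=0x20007 [P=1 RW=1 US=1 PS=0]
  ✓ 0x20A4B  — 2 lookups
#1 VA=0x2602E57 (w,kernel):
  L0: frame=0x1D idx=19 entry=0x21007 [P=1 RW=1 US=1 PS=0]
  L1: frame=0x21 idx=2 entry=0x23007 [P=1 RW=1 US=1 PS=0]
  ✓ 0x23E57  — 2 lookups
#2 VA=0x38131FE (r,user):
  L0: frame=0x1D idx=28 entry=0x27007 [P=1 RW=1 US=1 PS=0]
  L1: frame=0x27 idx=19 entry=0x2A007 [P=1 RW=1 US=1 PS=0]
  ✓ 0x2A1FE  — 2 lookups

Access #1 fault: NONE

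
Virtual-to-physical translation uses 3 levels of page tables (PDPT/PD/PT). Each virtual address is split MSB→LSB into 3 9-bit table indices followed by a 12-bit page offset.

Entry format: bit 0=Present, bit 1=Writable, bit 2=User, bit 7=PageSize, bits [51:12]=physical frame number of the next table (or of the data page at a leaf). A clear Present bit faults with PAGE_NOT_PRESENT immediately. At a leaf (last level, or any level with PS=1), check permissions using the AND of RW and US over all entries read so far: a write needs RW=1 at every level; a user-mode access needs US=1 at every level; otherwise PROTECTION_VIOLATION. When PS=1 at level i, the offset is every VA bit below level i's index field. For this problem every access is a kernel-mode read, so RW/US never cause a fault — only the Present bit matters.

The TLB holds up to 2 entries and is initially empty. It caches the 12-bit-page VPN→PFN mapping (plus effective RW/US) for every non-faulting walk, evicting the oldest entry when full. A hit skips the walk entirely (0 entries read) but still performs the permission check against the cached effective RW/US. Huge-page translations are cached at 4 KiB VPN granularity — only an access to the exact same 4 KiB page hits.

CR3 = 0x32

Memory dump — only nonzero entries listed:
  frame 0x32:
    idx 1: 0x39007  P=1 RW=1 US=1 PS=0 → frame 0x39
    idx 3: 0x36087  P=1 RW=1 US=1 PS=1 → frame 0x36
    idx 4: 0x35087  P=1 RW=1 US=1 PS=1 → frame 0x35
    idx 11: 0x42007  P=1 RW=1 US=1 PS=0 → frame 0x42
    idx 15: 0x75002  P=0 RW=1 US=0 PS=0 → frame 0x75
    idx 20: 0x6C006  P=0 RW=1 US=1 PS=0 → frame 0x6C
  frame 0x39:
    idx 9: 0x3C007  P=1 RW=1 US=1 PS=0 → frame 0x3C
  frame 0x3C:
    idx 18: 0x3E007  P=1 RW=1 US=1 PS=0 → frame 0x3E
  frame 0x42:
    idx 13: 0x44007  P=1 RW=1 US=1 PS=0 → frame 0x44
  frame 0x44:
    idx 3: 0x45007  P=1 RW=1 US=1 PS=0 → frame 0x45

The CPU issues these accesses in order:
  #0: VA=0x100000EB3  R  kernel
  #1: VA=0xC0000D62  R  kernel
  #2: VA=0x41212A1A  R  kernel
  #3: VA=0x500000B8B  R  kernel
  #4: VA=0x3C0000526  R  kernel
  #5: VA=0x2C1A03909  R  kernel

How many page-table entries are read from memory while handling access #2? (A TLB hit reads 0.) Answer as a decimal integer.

Walk each access:
#0 VA=0x100000EB3 (r,kernel):
  L0 @0x32[4] → 0x35087  P=1,RW=1,US=1,PS=1
  ✓ 0x35EB3 (huge @L0)  — 1 lookups
#1 VA=0xC0000D62 (r,kernel):
  L0 @0x32[3] → 0x36087  P=1,RW=1,US=1,PS=1
  ✓ 0x36D62 (huge @L0)  — 1 lookups
#2 VA=0x41212A1A (r,kernel):
  L0 @0x32[1] → 0x39007  P=1,RW=1,US=1,PS=0
  L1 @0x39[9] → 0x3C007  P=1,RW=1,US=1,PS=0
  L2 @0x3C[18] → 0x3E007  P=1,RW=1,US=1,PS=0
  ✓ 0x3EA1A  — 3 lookups
#3 VA=0x500000B8B (r,kernel):
  L0 @0x32[20] → 0x6C006  P=0,RW=1,US=1,PS=0
  ✗ PAGE_NOT_PRESENT  [1 reads]
#4 VA=0x3C0000526 (r,kernel):
  L0 @0x32[15] → 0x75002  P=0,RW=1,US=0,PS=0
  ✗ PAGE_NOT_PRESENT  [1 reads]
#5 VA=0x2C1A03909 (r,kernel):
  L0 @0x32[11] → 0x42007  P=1,RW=1,US=1,PS=0
  L1 @0x42[13] → 0x44007  P=1,RW=1,US=1,PS=0
  L2 @0x44[3] → 0x45007  P=1,RW=1,US=1,PS=0
  ✓ 0x45909  — 3 lookups

Entries read for #2: 3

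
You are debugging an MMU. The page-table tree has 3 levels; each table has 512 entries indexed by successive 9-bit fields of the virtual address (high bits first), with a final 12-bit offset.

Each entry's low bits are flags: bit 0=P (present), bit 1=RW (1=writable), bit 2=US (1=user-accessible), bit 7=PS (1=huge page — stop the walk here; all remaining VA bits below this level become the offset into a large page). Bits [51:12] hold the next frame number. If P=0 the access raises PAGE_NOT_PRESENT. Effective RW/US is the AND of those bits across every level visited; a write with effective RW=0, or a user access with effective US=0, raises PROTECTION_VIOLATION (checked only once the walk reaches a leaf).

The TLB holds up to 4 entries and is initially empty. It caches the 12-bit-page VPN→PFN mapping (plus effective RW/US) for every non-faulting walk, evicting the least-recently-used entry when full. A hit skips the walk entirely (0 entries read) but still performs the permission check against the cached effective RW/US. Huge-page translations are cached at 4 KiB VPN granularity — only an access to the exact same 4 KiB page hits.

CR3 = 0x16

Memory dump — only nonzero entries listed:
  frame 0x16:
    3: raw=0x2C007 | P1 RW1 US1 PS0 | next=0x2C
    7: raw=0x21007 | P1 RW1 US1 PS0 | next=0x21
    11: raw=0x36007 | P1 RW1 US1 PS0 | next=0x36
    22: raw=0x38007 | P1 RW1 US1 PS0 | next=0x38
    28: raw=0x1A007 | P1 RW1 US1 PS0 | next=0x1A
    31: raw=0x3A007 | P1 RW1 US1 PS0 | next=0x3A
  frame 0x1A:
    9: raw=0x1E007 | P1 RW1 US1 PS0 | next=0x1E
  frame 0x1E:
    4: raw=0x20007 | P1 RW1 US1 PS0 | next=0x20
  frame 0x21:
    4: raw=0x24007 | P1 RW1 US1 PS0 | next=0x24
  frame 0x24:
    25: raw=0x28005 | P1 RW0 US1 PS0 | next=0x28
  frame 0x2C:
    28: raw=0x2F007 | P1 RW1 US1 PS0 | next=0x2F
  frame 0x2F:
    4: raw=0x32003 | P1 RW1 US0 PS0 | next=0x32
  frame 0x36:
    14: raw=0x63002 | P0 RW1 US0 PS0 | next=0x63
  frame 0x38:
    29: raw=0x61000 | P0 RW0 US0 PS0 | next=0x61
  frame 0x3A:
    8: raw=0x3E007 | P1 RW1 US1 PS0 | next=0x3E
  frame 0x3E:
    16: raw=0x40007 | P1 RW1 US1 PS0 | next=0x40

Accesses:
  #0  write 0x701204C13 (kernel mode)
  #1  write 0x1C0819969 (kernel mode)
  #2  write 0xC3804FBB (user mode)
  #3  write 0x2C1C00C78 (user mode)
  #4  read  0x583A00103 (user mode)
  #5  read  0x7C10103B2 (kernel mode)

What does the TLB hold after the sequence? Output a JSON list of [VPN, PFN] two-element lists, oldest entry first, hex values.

Per-access translation:
#0 VA=0x701204C13 (w,kernel):
  lvl0: tbl 0x16, slot 28 ⇒ 0x1A007 (P1/RW1/US1/PS0)
  lvl1: tbl 0x1A, slot 9 ⇒ 0x1E007 (P1/RW1/US1/PS0)
  lvl2: tbl 0x1E, slot 4 ⇒ 0x20007 (P1/RW1/US1/PS0)
  → PA=0x20C13  (3 entries read)
#1 VA=0x1C0819969 (w,kernel):
  lvl0: tbl 0x16, slot 7 ⇒ 0x21007 (P1/RW1/US1/PS0)
  lvl1: tbl 0x21, slot 4 ⇒ 0x24007 (P1/RW1/US1/PS0)
  lvl2: tbl 0x24, slot 25 ⇒ 0x28005 (P1/RW0/US1/PS0)
  → PROTECTION_VIOLATION  (3 entries read)
#2 VA=0xC3804FBB (w,user):
  lvl0: tbl 0x16, slot 3 ⇒ 0x2C007 (P1/RW1/US1/PS0)
  lvl1: tbl 0x2C, slot 28 ⇒ 0x2F007 (P1/RW1/US1/PS0)
  lvl2: tbl 0x2F, slot 4 ⇒ 0x32003 (P1/RW1/US0/PS0)
  → PROTECTION_VIOLATION  (3 entries read)
#3 VA=0x2C1C00C78 (w,user):
  lvl0: tbl 0x16, slot 11 ⇒ 0x36007 (P1/RW1/US1/PS0)
  lvl1: tbl 0x36, slot 14 ⇒ 0x63002 (P0/RW1/US0/PS0)
  → PAGE_NOT_PRESENT  (2 entries read)
#4 VA=0x583A00103 (r,user):
  lvl0: tbl 0x16, slot 22 ⇒ 0x38007 (P1/RW1/US1/PS0)
  lvl1: tbl 0x38, slot 29 ⇒ 0x61000 (P0/RW0/US0/PS0)
  → PAGE_NOT_PRESENT  (2 entries read)
#5 VA=0x7C10103B2 (r,kernel):
  lvl0: tbl 0x16, slot 31 ⇒ 0x3A007 (P1/RW1/US1/PS0)
  lvl1: tbl 0x3A, slot 8 ⇒ 0x3E007 (P1/RW1/US1/PS0)
  lvl2: tbl 0x3E, slot 16 ⇒ 0x40007 (P1/RW1/US1/PS0)
  → PA=0x403B2  (3 entries read)

TLB: [["0x701204", "0x20"], ["0x7C1010", "0x40"]]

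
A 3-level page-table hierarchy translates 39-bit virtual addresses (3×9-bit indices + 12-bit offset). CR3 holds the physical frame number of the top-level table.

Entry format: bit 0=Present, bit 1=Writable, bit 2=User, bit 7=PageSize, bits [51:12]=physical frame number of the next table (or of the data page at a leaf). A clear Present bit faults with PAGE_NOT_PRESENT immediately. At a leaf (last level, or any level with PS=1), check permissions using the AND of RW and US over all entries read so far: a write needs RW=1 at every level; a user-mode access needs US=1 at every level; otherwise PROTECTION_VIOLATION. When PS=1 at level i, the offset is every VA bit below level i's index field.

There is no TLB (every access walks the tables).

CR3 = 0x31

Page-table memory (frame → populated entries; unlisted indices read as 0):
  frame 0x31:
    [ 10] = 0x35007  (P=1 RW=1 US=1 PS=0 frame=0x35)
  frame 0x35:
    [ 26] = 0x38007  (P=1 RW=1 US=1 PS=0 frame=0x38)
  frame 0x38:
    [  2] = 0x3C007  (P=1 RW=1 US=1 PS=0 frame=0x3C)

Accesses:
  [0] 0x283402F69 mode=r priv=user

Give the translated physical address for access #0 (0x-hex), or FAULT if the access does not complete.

Per-access translation:
#0 VA=0x283402F69 (r,user):
  L0: frame=0x31 idx=10 entry=0x35007 [P=1 RW=1 US=1 PS=0]
  L1: frame=0x35 idx=26 entry=0x38007 [P=1 RW=1 US=1 PS=0]
  L2: frame=0x38 idx=2 entry=0x3C007 [P=1 RW=1 US=1 PS=0]
  ✓ 0x3CF69  — 3 lookups

Access #0 PA: 0x3CF69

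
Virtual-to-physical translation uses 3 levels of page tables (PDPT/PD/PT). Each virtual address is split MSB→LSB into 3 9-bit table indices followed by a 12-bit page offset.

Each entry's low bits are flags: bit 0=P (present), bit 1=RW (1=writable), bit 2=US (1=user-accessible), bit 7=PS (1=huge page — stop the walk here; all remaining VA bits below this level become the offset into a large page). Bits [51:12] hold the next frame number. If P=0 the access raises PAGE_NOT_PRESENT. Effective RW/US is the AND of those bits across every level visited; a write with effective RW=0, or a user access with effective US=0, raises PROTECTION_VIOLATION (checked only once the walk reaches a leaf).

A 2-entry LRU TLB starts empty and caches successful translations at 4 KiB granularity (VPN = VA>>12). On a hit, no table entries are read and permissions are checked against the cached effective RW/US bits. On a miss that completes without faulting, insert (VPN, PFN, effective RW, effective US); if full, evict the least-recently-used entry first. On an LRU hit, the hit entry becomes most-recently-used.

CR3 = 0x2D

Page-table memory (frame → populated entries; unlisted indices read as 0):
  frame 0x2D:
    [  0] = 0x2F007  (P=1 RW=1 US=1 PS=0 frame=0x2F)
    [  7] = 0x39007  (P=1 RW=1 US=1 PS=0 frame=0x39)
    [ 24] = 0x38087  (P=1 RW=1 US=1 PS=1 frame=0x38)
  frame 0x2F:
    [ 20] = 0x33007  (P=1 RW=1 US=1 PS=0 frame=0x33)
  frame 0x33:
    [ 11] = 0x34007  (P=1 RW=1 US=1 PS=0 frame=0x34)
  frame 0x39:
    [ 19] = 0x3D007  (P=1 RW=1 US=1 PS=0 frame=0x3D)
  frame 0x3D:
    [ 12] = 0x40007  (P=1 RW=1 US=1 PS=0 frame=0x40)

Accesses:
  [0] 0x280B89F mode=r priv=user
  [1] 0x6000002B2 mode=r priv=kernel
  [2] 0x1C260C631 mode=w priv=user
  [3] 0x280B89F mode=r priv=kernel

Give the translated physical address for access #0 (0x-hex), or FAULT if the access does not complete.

Trace:
#0 VA=0x280B89F (r,user):
  L0 @0x2D[0] → 0x2F007  P=1,RW=1,US=1,PS=0
  L1 @0x2F[20] → 0x33007  P=1,RW=1,US=1,PS=0
  L2 @0x33[11] → 0x34007  P=1,RW=1,US=1,PS=0
  → PA=0x3489F  (3 entries read)
#1 VA=0x6000002B2 (r,kernel):
  L0 @0x2D[24] → 0x38087  P=1,RW=1,US=1,PS=1
  → PA=0x382B2 (huge @L0)  (1 entries read)
#2 VA=0x1C260C631 (w,user):
  L0 @0x2D[7] → 0x39007  P=1,RW=1,US=1,PS=0
  L1 @0x39[19] → 0x3D007  P=1,RW=1,US=1,PS=0
  L2 @0x3D[12] → 0x40007  P=1,RW=1,US=1,PS=0
  → PA=0x40631  (3 entries read)
#3 VA=0x280B89F (r,kernel):
  L0 @0x2D[0] → 0x2F007  P=1,RW=1,US=1,PS=0
  L1 @0x2F[20] → 0x33007  P=1,RW=1,US=1,PS=0
  L2 @0x33[11] → 0x34007  P=1,RW=1,US=1,PS=0
  → PA=0x3489F  (3 entries read)

Access #0 PA: 0x3489F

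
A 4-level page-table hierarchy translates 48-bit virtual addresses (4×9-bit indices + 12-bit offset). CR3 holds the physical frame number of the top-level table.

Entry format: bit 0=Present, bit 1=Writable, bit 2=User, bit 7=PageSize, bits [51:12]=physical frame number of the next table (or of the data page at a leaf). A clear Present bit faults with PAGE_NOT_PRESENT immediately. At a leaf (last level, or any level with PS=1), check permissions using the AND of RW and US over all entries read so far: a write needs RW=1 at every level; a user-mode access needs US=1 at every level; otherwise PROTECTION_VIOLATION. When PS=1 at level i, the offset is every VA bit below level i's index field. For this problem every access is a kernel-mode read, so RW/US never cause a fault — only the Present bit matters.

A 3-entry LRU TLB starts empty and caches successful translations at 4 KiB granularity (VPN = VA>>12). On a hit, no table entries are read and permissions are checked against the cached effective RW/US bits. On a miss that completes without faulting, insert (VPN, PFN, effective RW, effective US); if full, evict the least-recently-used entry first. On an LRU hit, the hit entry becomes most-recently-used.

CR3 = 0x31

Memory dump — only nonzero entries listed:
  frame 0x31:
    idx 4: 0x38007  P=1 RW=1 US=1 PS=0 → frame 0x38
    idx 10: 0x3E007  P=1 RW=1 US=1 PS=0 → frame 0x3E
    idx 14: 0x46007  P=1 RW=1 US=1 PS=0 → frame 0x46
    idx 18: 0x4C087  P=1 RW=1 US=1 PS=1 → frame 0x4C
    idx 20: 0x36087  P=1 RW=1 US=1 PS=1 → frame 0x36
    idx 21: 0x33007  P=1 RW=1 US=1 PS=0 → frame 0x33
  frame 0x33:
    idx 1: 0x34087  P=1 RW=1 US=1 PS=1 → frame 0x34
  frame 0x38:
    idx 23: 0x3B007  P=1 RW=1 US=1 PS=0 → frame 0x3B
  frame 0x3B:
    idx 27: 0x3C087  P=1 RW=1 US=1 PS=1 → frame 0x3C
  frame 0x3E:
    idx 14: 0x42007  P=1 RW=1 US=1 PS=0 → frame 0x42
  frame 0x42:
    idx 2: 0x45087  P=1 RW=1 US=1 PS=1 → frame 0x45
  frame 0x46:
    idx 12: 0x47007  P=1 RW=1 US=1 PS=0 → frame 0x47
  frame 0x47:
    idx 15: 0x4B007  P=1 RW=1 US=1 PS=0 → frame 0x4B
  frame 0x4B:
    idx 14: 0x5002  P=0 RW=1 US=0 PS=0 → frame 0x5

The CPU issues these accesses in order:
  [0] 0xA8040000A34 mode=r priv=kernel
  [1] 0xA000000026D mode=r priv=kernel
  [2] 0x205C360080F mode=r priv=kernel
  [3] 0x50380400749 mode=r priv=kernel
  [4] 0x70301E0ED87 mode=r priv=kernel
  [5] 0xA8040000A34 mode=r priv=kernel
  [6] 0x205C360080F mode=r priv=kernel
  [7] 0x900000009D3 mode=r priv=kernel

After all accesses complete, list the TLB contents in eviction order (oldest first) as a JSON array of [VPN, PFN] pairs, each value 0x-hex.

Per-access translation:
#0 VA=0xA8040000A34 (r,kernel):
  [0] read 0x31 idx=21: raw=0x33007 flags P=1 W=1 U=1 S=0
  [1] read 0x33 idx=1: raw=0x34087 flags P=1 W=1 U=1 S=1
  ✓ 0x34A34 (huge @L1)  — 2 lookups
#1 VA=0xA000000026D (r,kernel):
  [0] read 0x31 idx=20: raw=0x36087 flags P=1 W=1 U=1 S=1
  ✓ 0x3626D (huge @L0)  — 1 lookups
#2 VA=0x205C360080F (r,kernel):
  [0] read 0x31 idx=4: raw=0x38007 flags P=1 W=1 U=1 S=0
  [1] read 0x38 idx=23: raw=0x3B007 flags P=1 W=1 U=1 S=0
  [2] read 0x3B idx=27: raw=0x3C087 flags P=1 W=1 U=1 S=1
  ✓ 0x3C80F (huge @L2)  — 3 lookups
#3 VA=0x50380400749 (r,kernel):
  [0] read 0x31 idx=10: raw=0x3E007 flags P=1 W=1 U=1 S=0
  [1] read 0x3E idx=14: raw=0x42007 flags P=1 W=1 U=1 S=0
  [2] read 0x42 idx=2: raw=0x45087 flags P=1 W=1 U=1 S=1
  ✓ 0x45749 (huge @L2)  — 3 lookups
#4 VA=0x70301E0ED87 (r,kernel):
  [0] read 0x31 idx=14: raw=0x46007 flags P=1 W=1 U=1 S=0
  [1] read 0x46 idx=12: raw=0x47007 flags P=1 W=1 U=1 S=0
  [2] read 0x47 idx=15: raw=0x4B007 flags P=1 W=1 U=1 S=0
  [3] read 0x4B idx=14: raw=0x5002 flags P=0 W=1 U=0 S=0
  ✗ PAGE_NOT_PRESENT  [4 reads]
#5 VA=0xA8040000A34 (r,kernel):
  [0] read 0x31 idx=21: raw=0x33007 flags P=1 W=1 U=1 S=0
  [1] read 0x33 idx=1: raw=0x34087 flags P=1 W=1 U=1 S=1
  ✓ 0x34A34 (huge @L1)  — 2 lookups
#6 VA=0x205C360080F (r,kernel):
  TLB hit vpn=0x205C3600 → PA=0x3C80F
#7 VA=0x900000009D3 (r,kernel):
  [0] read 0x31 idx=18: raw=0x4C087 flags P=1 W=1 U=1 S=1
  ✓ 0x4C9D3 (huge @L0)  — 1 lookups

TLB: [["0xA8040000", "0x34"], ["0x205C3600", "0x3C"], ["0x90000000", "0x4C"]]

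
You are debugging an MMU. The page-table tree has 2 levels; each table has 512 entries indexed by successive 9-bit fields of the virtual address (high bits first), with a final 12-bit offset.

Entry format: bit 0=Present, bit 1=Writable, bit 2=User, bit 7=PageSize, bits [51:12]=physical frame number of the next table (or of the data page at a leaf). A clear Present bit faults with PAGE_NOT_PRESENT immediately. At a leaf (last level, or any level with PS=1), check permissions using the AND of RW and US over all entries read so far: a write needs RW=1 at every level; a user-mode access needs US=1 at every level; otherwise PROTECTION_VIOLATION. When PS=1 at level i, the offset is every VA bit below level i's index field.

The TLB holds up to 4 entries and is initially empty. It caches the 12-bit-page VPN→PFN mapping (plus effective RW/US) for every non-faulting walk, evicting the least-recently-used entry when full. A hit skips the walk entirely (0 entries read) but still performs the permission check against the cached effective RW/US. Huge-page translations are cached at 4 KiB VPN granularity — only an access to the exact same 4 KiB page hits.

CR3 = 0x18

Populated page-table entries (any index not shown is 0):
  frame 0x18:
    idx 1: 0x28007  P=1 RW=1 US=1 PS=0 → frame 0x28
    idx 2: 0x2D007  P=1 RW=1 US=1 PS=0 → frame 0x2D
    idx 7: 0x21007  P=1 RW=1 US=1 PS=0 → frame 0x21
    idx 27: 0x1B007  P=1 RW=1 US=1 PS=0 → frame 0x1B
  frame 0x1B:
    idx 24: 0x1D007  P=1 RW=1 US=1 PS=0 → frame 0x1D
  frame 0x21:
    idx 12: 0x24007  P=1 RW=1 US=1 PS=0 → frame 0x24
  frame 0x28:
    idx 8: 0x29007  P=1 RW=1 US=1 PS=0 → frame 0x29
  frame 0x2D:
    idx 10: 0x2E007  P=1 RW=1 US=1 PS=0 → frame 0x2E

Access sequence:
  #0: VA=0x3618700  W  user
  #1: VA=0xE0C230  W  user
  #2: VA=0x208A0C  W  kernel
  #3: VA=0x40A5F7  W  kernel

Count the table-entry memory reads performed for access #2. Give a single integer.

Walk each access:
#0 VA=0x3618700 (w,user):
  L0 @0x18[27] → 0x1B007  P=1,RW=1,US=1,PS=0
  L1 @0x1B[24] → 0x1D007  P=1,RW=1,US=1,PS=0
  → PA=0x1D700  (2 entries read)
#1 VA=0xE0C230 (w,user):
  L0 @0x18[7] → 0x21007  P=1,RW=1,US=1,PS=0
  L1 @0x21[12] → 0x24007  P=1,RW=1,US=1,PS=0
  → PA=0x24230  (2 entries read)
#2 VA=0x208A0C (w,kernel):
  L0 @0x18[1] → 0x28007  P=1,RW=1,US=1,PS=0
  L1 @0x28[8] → 0x29007  P=1,RW=1,US=1,PS=0
  → PA=0x29A0C  (2 entries read)
#3 VA=0x40A5F7 (w,kernel):
  L0 @0x18[2] → 0x2D007  P=1,RW=1,US=1,PS=0
  L1 @0x2D[10] → 0x2E007  P=1,RW=1,US=1,PS=0
  → PA=0x2E5F7  (2 entries read)

Entries read for #2: 2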